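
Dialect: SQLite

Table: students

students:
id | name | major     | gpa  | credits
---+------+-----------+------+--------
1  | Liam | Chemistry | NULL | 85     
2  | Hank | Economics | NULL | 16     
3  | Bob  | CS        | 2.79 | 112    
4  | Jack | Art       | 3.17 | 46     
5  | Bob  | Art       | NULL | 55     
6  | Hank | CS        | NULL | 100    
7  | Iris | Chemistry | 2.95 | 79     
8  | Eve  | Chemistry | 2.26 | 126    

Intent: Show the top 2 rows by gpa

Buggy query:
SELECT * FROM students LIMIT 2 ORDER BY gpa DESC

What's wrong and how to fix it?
Bug: ORDER BY cannot follow LIMIT; LIMIT is the final clause

Fix: Swap the clauses: ORDER BY first, then LIMIT

Corrected query:
SELECT * FROM students ORDER BY gpa DESC LIMIT 2

Result:
id | name | major     | gpa  | credits
---+------+-----------+------+--------
4  | Jack | Art       | 3.17 | 46     
7  | Iris | Chemistry | 2.95 | 79     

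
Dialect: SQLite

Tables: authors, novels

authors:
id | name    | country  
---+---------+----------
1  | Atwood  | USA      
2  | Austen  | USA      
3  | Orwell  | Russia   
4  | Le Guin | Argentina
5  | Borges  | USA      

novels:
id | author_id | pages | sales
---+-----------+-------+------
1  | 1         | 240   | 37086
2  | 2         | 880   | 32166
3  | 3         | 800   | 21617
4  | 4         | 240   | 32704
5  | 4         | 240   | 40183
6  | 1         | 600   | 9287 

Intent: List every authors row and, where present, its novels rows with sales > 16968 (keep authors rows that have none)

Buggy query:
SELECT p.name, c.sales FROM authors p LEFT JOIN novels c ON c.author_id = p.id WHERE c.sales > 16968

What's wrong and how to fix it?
Bug: Filtering c.sales in WHERE discards the NULL rows produced by LEFT JOIN, turning it into an inner join

Fix: Move the right-table condition into the ON clause so unmatched parents are kept

Corrected query:
SELECT p.name, c.sales FROM authors p LEFT JOIN novels c ON c.author_id = p.id AND c.sales > 16968

Result:
name    | sales
--------+------
Atwood  | 37086
Austen  | 32166
Orwell  | 21617
Le Guin | 32704
Le Guin | 40183
Borges  | NULL 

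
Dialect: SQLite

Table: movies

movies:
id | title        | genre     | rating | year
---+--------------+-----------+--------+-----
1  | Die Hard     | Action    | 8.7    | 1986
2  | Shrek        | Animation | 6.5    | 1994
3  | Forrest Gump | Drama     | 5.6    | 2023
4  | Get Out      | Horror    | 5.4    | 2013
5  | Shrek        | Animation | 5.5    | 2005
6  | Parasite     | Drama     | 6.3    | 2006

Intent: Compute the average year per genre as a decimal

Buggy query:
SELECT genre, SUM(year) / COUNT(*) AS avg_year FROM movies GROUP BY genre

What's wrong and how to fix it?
Bug: SUM(year) and COUNT(*) are both integers; the division truncates the fractional part

Fix: Cast one side to REAL so the division keeps the fractional part

Corrected query:
SELECT genre, SUM(year) * 1.0 / COUNT(*) AS avg_year FROM movies GROUP BY genre

Result:
genre     | avg_year
----------+---------
Action    | 1986    
Animation | 1999.5  
Drama     | 2014.5  
Horror    | 2013    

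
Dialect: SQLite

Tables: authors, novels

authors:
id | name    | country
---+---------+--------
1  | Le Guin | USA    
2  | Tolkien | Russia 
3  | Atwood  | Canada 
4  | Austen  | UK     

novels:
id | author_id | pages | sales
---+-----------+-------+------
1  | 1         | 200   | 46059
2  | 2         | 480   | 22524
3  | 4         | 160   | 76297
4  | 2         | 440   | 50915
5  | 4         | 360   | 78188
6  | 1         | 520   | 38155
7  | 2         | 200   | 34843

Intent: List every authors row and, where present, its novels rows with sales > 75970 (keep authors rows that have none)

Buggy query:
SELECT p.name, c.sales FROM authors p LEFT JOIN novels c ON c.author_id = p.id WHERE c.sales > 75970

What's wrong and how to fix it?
Bug: A WHERE condition on the right-hand table after LEFT JOIN drops unmatched parents

Fix: Move the right-table condition into the ON clause so unmatched parents are kept

Corrected query:
SELECT p.name, c.sales FROM authors p LEFT JOIN novels c ON c.author_id = p.id AND c.sales > 75970

Result:
name    | sales
--------+------
Le Guin | NULL 
Tolkien | NULL 
Atwood  | NULL 
Austen  | 76297
Austen  | 78188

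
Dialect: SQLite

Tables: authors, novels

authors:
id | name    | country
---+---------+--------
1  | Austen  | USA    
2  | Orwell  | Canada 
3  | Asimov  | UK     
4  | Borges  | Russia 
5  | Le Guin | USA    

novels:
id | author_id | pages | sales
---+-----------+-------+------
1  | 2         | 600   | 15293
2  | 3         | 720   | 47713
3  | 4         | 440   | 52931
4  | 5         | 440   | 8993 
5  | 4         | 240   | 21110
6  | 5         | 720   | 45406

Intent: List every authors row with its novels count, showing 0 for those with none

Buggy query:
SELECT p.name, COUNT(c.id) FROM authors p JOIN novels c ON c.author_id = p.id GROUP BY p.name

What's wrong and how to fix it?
Bug: An inner join excludes parents with zero children

Fix: Switch to LEFT JOIN to retain unmatched parent rows

Corrected query:
SELECT p.name, COUNT(c.id) FROM authors p LEFT JOIN novels c ON c.author_id = p.id GROUP BY p.name

Result:
name    | COUNT(c.id)
--------+------------
Asimov  | 1          
Austen  | 0          
Borges  | 2          
Le Guin | 2          
Orwell  | 1          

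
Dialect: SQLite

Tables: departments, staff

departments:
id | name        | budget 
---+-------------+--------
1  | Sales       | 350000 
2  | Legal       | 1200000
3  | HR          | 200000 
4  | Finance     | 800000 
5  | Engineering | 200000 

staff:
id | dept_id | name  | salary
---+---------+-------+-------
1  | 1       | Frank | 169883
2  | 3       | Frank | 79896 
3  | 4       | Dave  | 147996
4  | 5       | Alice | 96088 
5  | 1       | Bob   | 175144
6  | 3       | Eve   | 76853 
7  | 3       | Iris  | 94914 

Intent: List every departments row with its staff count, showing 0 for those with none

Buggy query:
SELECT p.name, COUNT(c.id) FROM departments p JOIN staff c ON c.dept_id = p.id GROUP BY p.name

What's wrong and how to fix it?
Bug: INNER JOIN drops departments rows that have no matching staff rows

Fix: Switch to LEFT JOIN to retain unmatched parent rows

Corrected query:
SELECT p.name, COUNT(c.id) FROM departments p LEFT JOIN staff c ON c.dept_id = p.id GROUP BY p.name

Result:
name        | COUNT(c.id)
------------+------------
Engineering | 1          
Finance     | 1          
HR          | 3          
Legal       | 0          
Sales       | 2          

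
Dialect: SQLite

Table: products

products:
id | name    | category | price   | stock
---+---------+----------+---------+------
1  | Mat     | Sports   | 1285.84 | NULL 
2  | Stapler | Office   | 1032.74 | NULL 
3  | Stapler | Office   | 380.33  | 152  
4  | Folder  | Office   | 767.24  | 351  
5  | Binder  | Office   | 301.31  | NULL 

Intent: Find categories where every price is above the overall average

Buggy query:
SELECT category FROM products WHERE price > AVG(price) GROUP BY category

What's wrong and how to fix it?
Bug: WHERE evaluates per row before aggregation, so AVG() is unavailable

Fix: Compute the overall average in a scalar subquery and compare each group's MIN against it in HAVING

Corrected query:
SELECT category FROM products GROUP BY category HAVING MIN(price) > (SELECT AVG(price) FROM products)

Result:
category
--------
Sports  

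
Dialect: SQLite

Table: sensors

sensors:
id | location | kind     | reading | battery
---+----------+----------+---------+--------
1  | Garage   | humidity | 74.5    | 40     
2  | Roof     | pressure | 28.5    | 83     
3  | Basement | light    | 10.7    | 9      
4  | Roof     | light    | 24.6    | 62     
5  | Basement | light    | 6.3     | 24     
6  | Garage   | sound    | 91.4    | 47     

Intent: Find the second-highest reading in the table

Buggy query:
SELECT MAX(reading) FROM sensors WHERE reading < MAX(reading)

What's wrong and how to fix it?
Bug: The inner MAX is an aggregate inside WHERE, which is not allowed

Fix: Put the inner MAX in a scalar subquery

Corrected query:
SELECT MAX(reading) FROM sensors WHERE reading < (SELECT MAX(reading) FROM sensors)

Result:
MAX(reading)
------------
74.5        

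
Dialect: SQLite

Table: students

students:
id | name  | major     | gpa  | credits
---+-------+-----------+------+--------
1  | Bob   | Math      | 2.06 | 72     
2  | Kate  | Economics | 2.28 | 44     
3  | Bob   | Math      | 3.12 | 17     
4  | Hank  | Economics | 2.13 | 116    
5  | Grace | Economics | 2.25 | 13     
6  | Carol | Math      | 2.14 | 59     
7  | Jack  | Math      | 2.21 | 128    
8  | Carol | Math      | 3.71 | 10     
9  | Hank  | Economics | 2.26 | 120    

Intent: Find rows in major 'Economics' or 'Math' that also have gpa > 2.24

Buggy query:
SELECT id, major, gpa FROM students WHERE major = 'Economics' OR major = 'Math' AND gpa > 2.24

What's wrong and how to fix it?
Bug: Without parentheses, AND is evaluated before OR, so the gpa filter only applies to the 'Math' branch

Fix: Group the OR with parentheses (or use IN), then AND the threshold

Corrected query:
SELECT id, major, gpa FROM students WHERE (major = 'Economics' OR major = 'Math') AND gpa > 2.24

Result:
id | major     | gpa 
---+-----------+-----
2  | Economics | 2.28
3  | Math      | 3.12
5  | Economics | 2.25
8  | Math      | 3.71
9  | Economics | 2.26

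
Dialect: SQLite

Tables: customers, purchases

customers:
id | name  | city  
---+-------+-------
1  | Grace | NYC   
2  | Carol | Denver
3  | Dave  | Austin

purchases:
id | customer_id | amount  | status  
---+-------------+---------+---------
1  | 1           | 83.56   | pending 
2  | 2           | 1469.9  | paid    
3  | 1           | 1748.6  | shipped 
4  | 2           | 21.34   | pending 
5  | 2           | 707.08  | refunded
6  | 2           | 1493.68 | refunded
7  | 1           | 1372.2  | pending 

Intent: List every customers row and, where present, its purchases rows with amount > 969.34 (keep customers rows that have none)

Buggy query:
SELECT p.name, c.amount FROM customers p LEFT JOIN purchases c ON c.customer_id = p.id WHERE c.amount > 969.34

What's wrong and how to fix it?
Bug: Filtering c.amount in WHERE discards the NULL rows produced by LEFT JOIN, turning it into an inner join

Fix: Put 'c.amount > 969.34' in the JOIN's ON clause instead of WHERE

Corrected query:
SELECT p.name, c.amount FROM customers p LEFT JOIN purchases c ON c.customer_id = p.id AND c.amount > 969.34

Result:
name  | amount 
------+--------
Grace | 1372.2 
Grace | 1748.6 
Carol | 1469.9 
Carol | 1493.68
Dave  | NULL   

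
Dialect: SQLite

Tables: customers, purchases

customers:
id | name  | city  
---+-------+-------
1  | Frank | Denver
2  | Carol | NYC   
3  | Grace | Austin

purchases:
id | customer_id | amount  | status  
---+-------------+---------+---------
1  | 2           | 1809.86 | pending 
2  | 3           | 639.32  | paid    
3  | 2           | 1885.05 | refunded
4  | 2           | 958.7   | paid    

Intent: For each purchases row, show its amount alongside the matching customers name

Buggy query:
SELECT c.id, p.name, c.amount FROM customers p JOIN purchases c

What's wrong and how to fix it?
Bug: JOIN with no ON clause produces a cartesian product; every purchases row pairs with every customers row

Fix: Add ON c.customer_id = p.id to the JOIN

Corrected query:
SELECT c.id, p.name, c.amount FROM customers p JOIN purchases c ON c.customer_id = p.id

Result:
id | name  | amount 
---+-------+--------
1  | Carol | 1809.86
2  | Grace | 639.32 
3  | Carol | 1885.05
4  | Carol | 958.7  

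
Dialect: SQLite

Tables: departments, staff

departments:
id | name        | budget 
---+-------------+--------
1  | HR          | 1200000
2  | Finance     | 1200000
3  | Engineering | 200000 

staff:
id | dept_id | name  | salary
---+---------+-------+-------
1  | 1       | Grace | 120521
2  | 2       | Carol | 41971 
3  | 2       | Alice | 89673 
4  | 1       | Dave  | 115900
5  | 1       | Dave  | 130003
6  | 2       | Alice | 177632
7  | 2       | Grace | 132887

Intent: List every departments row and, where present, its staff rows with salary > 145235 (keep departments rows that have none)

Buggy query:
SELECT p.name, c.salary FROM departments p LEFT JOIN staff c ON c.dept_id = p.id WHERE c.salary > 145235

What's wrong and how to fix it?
Bug: Filtering c.salary in WHERE discards the NULL rows produced by LEFT JOIN, turning it into an inner join

Fix: Put 'c.salary > 145235' in the JOIN's ON clause instead of WHERE

Corrected query:
SELECT p.name, c.salary FROM departments p LEFT JOIN staff c ON c.dept_id = p.id AND c.salary > 145235

Result:
name        | salary
------------+-------
HR          | NULL  
Finance     | 177632
Engineering | NULL  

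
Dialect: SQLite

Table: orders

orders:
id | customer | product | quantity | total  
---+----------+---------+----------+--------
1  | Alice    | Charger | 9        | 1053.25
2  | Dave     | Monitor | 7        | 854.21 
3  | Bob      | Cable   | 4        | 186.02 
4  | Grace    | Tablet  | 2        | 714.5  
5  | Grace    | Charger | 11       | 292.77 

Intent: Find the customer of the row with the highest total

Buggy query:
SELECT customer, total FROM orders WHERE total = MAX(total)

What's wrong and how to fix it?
Bug: WHERE is evaluated per row; an aggregate over the whole table isn't defined there

Fix: Use a subquery: WHERE total = (SELECT MAX(total) FROM orders)

Corrected query:
SELECT customer, total FROM orders WHERE total = (SELECT MAX(total) FROM orders)

Result:
customer | total  
---------+--------
Alice    | 1053.25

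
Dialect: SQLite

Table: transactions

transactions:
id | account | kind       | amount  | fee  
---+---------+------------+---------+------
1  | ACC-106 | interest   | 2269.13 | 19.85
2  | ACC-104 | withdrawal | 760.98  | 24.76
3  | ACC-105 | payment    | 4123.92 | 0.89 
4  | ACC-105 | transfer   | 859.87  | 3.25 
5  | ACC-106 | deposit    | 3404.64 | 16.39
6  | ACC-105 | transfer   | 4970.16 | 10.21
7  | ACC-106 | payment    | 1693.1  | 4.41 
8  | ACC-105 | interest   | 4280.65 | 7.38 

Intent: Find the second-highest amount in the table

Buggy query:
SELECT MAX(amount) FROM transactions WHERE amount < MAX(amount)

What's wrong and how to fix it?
Bug: The inner MAX is an aggregate inside WHERE, which is not allowed

Fix: Compute the overall MAX in a subquery, then take MAX of rows below it

Corrected query:
SELECT MAX(amount) FROM transactions WHERE amount < (SELECT MAX(amount) FROM transactions)

Result:
MAX(amount)
-----------
4280.65    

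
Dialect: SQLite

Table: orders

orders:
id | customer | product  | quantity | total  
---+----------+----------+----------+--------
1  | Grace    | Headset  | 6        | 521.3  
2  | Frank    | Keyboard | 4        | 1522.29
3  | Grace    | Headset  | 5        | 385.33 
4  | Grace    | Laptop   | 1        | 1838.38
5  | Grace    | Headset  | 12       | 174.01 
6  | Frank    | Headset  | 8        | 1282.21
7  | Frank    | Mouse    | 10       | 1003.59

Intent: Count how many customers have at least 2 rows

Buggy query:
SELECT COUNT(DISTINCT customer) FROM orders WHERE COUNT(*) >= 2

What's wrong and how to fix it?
Bug: WHERE filters individual rows, not groups, so a group-level COUNT is invalid there

Fix: Group first with HAVING COUNT(*) >= 2, then COUNT the resulting groups

Corrected query:
SELECT COUNT(*) FROM (SELECT customer FROM orders GROUP BY customer HAVING COUNT(*) >= 2)

Result:
COUNT(*)
--------
2       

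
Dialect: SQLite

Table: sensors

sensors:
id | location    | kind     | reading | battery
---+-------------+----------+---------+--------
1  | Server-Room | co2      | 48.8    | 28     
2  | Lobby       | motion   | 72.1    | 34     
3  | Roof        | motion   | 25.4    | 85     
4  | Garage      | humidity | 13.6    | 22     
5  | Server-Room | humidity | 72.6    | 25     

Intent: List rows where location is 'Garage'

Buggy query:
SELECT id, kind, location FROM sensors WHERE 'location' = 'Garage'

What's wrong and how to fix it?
Bug: 'location' in single quotes is a string literal, not the column; the comparison is literal-vs-literal and never true

Fix: Remove the quotes around the column name (or use double quotes for an identifier)

Corrected query:
SELECT id, kind, location FROM sensors WHERE location = 'Garage'

Result:
id | kind     | location
---+----------+---------
4  | humidity | Garage  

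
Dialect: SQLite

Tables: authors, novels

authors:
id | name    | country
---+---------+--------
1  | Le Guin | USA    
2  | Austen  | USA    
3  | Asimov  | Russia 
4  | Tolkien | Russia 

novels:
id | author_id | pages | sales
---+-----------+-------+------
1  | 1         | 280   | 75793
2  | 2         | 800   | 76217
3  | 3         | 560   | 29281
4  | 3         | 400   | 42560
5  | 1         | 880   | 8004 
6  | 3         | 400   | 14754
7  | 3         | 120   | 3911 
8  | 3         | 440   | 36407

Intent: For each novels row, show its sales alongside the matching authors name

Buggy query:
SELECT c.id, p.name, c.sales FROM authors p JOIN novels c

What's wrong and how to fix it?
Bug: Missing join condition: each novels row is matched to all authors rows instead of just its own

Fix: Specify the join condition linking the foreign key to the parent id

Corrected query:
SELECT c.id, p.name, c.sales FROM authors p JOIN novels c ON c.author_id = p.id

Result:
id | name    | sales
---+---------+------
1  | Le Guin | 75793
2  | Austen  | 76217
3  | Asimov  | 29281
4  | Asimov  | 42560
5  | Le Guin | 8004 
6  | Asimov  | 14754
7  | Asimov  | 3911 
8  | Asimov  | 36407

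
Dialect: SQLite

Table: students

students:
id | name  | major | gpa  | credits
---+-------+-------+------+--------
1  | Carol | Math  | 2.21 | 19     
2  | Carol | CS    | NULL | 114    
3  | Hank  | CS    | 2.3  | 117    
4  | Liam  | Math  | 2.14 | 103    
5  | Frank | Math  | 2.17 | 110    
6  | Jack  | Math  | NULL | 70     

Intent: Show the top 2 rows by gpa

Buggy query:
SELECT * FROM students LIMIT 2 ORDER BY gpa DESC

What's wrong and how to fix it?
Bug: ORDER BY cannot follow LIMIT; LIMIT is the final clause

Fix: Sort with ORDER BY, then apply LIMIT

Corrected query:
SELECT * FROM students ORDER BY gpa DESC LIMIT 2

Result:
id | name  | major | gpa  | credits
---+-------+-------+------+--------
3  | Hank  | CS    | 2.3  | 117    
1  | Carol | Math  | 2.21 | 19     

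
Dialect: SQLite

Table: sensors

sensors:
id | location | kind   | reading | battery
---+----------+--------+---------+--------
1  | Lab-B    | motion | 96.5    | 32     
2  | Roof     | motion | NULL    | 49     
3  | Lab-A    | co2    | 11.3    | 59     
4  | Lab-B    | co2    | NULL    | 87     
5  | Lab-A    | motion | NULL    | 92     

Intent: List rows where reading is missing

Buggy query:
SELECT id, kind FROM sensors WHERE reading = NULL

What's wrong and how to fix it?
Bug: '= NULL' is always unknown in SQL three-valued logic, so no rows match

Fix: Replace '= NULL' with 'IS NULL'

Corrected query:
SELECT id, kind FROM sensors WHERE reading IS NULL

Result:
id | kind  
---+-------
2  | motion
4  | co2   
5  | motion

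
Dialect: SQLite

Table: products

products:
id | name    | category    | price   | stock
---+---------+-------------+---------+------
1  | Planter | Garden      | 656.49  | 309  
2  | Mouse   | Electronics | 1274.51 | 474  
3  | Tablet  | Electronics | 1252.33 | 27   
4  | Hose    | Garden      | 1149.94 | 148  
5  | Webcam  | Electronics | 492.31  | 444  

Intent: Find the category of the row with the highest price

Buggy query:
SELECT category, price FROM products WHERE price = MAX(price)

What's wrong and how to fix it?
Bug: WHERE is evaluated per row; an aggregate over the whole table isn't defined there

Fix: Wrap MAX in a scalar subquery so WHERE compares against a single value

Corrected query:
SELECT category, price FROM products WHERE price = (SELECT MAX(price) FROM products)

Result:
category    | price  
------------+--------
Electronics | 1274.51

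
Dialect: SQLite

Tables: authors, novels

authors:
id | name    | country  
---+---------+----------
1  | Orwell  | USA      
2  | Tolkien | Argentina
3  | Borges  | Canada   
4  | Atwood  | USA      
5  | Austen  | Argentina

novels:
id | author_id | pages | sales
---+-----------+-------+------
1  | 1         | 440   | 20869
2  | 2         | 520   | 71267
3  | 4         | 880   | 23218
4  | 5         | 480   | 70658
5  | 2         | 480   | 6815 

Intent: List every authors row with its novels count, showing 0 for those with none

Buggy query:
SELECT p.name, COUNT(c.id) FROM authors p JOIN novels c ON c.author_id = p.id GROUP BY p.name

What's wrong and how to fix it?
Bug: An inner join excludes parents with zero children

Fix: Use LEFT JOIN so parents without children still appear (COUNT(c.id) gives 0)

Corrected query:
SELECT p.name, COUNT(c.id) FROM authors p LEFT JOIN novels c ON c.author_id = p.id GROUP BY p.name

Result:
name    | COUNT(c.id)
--------+------------
Atwood  | 1          
Austen  | 1          
Borges  | 0          
Orwell  | 1          
Tolkien | 2          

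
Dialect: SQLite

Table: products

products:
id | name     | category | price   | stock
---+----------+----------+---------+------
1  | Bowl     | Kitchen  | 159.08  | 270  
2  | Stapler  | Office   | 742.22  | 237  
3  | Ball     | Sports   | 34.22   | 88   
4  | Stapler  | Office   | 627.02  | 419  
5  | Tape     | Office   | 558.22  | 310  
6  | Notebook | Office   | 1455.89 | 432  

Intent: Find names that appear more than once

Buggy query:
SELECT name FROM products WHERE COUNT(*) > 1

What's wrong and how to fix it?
Bug: COUNT(*) is an aggregate and cannot be used in WHERE

Fix: GROUP BY name, then filter groups with HAVING COUNT(*) > 1

Corrected query:
SELECT name FROM products GROUP BY name HAVING COUNT(*) > 1

Result:
name   
-------
Stapler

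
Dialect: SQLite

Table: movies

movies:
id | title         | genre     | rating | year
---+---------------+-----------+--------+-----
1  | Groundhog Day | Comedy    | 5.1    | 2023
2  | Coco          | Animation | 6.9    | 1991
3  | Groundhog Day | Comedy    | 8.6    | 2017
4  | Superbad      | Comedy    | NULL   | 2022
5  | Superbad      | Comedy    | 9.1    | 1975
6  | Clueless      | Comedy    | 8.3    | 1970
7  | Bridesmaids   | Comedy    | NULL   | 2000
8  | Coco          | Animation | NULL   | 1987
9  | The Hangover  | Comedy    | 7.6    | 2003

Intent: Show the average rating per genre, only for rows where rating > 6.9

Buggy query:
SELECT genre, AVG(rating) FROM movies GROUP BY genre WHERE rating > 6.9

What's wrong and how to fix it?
Bug: Row-level WHERE must come before GROUP BY in the clause order

Fix: Place WHERE between FROM and GROUP BY

Corrected query:
SELECT genre, AVG(rating) FROM movies WHERE rating > 6.9 GROUP BY genre

Result:
genre  | AVG(rating)
-------+------------
Comedy | 8.4        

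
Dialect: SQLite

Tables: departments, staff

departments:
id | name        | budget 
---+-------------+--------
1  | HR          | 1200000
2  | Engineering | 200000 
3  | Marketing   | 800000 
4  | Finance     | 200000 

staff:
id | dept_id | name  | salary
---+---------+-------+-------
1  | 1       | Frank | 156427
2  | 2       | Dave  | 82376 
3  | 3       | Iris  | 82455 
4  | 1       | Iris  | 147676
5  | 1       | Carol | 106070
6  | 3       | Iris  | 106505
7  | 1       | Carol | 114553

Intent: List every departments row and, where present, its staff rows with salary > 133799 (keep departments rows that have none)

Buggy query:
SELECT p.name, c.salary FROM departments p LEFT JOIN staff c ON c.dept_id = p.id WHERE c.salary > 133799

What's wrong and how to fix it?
Bug: A WHERE condition on the right-hand table after LEFT JOIN drops unmatched parents

Fix: Move the right-table condition into the ON clause so unmatched parents are kept

Corrected query:
SELECT p.name, c.salary FROM departments p LEFT JOIN staff c ON c.dept_id = p.id AND c.salary > 133799

Result:
name        | salary
------------+-------
HR          | 147676
HR          | 156427
Engineering | NULL  
Marketing   | NULL  
Finance     | NULL  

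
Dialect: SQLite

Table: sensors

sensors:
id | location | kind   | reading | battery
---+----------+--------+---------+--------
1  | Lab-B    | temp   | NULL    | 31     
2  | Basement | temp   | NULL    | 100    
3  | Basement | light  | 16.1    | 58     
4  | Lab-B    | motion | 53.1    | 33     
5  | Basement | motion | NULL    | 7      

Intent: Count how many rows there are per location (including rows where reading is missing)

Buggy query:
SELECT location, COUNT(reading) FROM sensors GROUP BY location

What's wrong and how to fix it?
Bug: COUNT(reading) skips NULLs, so groups with missing reading are undercounted

Fix: Replace COUNT(reading) with COUNT(*)

Corrected query:
SELECT location, COUNT(*) FROM sensors GROUP BY location

Result:
location | COUNT(*)
---------+---------
Basement | 3       
Lab-B    | 2       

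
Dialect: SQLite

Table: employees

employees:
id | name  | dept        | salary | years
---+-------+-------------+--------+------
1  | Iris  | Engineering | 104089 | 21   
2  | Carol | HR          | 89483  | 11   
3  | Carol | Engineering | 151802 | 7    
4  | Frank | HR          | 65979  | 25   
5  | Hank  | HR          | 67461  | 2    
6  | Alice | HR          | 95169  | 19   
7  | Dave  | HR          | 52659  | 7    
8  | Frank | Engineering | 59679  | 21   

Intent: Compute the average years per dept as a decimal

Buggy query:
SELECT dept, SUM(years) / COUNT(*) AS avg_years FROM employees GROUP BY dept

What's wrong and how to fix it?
Bug: SUM(years) and COUNT(*) are both integers; the division truncates the fractional part

Fix: Multiply by 1.0 (or CAST to REAL) to force floating-point division

Corrected query:
SELECT dept, SUM(years) * 1.0 / COUNT(*) AS avg_years FROM employees GROUP BY dept

Result:
dept        | avg_years
------------+----------
Engineering | 16.333333
HR          | 12.8     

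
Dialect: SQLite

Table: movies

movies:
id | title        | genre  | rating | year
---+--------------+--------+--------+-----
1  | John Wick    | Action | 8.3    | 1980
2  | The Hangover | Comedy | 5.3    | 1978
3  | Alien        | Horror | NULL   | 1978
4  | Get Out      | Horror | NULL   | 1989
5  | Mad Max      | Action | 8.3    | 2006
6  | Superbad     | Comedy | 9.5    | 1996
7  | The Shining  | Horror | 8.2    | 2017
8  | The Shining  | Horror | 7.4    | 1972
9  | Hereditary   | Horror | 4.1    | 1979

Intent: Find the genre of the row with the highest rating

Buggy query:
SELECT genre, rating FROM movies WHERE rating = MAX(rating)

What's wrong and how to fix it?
Bug: MAX(rating) is an aggregate and cannot be used directly in WHERE

Fix: Wrap MAX in a scalar subquery so WHERE compares against a single value

Corrected query:
SELECT genre, rating FROM movies WHERE rating = (SELECT MAX(rating) FROM movies)

Result:
genre  | rating
-------+-------
Comedy | 9.5   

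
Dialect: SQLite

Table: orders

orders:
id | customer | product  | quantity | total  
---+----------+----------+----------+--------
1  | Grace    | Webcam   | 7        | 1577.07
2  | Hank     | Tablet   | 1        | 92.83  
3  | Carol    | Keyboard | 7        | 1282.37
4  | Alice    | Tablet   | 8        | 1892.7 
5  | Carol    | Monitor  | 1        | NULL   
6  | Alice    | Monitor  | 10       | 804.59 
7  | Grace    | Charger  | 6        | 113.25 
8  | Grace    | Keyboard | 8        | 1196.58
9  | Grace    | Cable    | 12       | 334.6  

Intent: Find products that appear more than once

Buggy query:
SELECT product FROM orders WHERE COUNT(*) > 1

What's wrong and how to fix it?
Bug: WHERE can't reference COUNT(*); aggregates are computed after WHERE

Fix: Group first, then use HAVING for the count condition

Corrected query:
SELECT product FROM orders GROUP BY product HAVING COUNT(*) > 1

Result:
product 
--------
Keyboard
Monitor 
Tablet  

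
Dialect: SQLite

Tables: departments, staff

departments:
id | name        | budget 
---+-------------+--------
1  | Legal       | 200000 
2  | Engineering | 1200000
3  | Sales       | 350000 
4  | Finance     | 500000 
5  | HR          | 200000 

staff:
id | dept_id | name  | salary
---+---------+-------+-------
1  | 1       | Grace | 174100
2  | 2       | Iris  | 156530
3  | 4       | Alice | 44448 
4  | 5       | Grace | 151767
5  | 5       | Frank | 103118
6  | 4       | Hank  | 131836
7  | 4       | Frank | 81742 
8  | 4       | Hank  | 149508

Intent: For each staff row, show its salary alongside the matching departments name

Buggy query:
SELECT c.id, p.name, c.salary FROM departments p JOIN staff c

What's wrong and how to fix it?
Bug: Missing join condition: each staff row is matched to all departments rows instead of just its own

Fix: Add ON c.dept_id = p.id to the JOIN

Corrected query:
SELECT c.id, p.name, c.salary FROM departments p JOIN staff c ON c.dept_id = p.id

Result:
id | name        | salary
---+-------------+-------
1  | Legal       | 174100
2  | Engineering | 156530
3  | Finance     | 44448 
4  | HR          | 151767
5  | HR          | 103118
6  | Finance     | 131836
7  | Finance     | 81742 
8  | Finance     | 149508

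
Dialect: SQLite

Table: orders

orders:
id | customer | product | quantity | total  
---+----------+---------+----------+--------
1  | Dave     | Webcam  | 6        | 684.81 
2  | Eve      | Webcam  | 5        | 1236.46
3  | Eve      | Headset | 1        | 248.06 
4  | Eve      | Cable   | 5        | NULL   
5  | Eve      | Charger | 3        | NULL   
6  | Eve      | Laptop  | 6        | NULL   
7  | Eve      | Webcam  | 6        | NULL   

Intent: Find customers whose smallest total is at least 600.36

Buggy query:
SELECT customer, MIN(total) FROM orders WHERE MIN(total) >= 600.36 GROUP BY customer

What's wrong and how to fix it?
Bug: Aggregates like MIN are computed per group after WHERE runs

Fix: Use HAVING for the per-group MIN condition

Corrected query:
SELECT customer, MIN(total) FROM orders GROUP BY customer HAVING MIN(total) >= 600.36

Result:
customer | MIN(total)
---------+-----------
Dave     | 684.81    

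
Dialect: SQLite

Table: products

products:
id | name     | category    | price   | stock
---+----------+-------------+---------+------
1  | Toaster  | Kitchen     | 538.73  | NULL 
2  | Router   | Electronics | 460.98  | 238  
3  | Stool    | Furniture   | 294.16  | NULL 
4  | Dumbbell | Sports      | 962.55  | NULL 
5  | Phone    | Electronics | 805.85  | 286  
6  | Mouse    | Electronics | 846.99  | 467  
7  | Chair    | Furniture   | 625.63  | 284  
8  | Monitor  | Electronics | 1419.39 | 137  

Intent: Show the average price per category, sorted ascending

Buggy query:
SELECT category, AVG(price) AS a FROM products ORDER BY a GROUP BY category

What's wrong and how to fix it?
Bug: ORDER BY appears before GROUP BY; SQL clause order requires GROUP BY first

Fix: Reorder: SELECT … FROM … GROUP BY … ORDER BY …

Corrected query:
SELECT category, AVG(price) AS a FROM products GROUP BY category ORDER BY a

Result:
category    | a       
------------+---------
Furniture   | 459.895 
Kitchen     | 538.73  
Electronics | 883.3025
Sports      | 962.55  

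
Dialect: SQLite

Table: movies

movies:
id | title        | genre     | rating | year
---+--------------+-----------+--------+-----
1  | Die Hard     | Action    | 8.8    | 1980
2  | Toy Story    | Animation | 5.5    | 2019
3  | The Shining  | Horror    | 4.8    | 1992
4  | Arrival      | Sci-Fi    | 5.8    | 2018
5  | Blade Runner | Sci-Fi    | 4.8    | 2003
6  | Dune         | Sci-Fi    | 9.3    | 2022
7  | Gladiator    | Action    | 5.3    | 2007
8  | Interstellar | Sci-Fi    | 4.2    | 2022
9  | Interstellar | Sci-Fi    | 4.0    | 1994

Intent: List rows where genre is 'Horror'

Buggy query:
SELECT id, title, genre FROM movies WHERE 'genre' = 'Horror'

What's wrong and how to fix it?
Bug: Single quotes denote string literals in SQL; the column name is being compared as a constant string

Fix: Reference the column as genre without single quotes

Corrected query:
SELECT id, title, genre FROM movies WHERE genre = 'Horror'

Result:
id | title       | genre 
---+-------------+-------
3  | The Shining | Horror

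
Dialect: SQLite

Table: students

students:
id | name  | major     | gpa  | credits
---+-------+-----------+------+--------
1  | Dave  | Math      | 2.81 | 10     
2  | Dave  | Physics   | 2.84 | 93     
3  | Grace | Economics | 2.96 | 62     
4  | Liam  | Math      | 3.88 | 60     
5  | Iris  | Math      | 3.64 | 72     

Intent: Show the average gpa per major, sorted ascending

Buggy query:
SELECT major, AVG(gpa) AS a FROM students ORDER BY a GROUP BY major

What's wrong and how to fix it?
Bug: GROUP BY must precede ORDER BY

Fix: Move ORDER BY to the end, after GROUP BY

Corrected query:
SELECT major, AVG(gpa) AS a FROM students GROUP BY major ORDER BY a

Result:
major     | a       
----------+---------
Physics   | 2.84    
Economics | 2.96    
Math      | 3.443333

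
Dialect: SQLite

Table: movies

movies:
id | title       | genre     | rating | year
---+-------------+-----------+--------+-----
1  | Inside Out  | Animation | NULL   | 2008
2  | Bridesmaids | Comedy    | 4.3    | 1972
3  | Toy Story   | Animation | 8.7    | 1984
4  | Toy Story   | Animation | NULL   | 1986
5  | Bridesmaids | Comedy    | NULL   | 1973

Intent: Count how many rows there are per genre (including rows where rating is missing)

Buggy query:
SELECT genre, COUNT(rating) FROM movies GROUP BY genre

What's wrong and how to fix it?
Bug: COUNT(column) counts non-NULL values only; rows with NULL rating aren't counted

Fix: Use COUNT(*) to count all rows regardless of NULL

Corrected query:
SELECT genre, COUNT(*) FROM movies GROUP BY genre

Result:
genre     | COUNT(*)
----------+---------
Animation | 3       
Comedy    | 2       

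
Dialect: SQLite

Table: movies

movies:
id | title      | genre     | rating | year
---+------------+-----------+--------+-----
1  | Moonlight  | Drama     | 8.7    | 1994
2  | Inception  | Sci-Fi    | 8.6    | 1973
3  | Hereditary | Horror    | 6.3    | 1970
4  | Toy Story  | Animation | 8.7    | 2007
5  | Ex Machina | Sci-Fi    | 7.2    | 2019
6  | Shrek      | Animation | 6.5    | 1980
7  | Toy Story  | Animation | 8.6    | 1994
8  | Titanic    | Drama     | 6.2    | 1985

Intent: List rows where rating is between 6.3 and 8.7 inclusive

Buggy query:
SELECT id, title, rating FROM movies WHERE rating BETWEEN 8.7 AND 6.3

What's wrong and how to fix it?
Bug: BETWEEN expects the lower bound first; with 8.7 AND 6.3 the range is empty

Fix: Swap the bounds so the smaller value comes first

Corrected query:
SELECT id, title, rating FROM movies WHERE rating BETWEEN 6.3 AND 8.7

Result:
id | title      | rating
---+------------+-------
1  | Moonlight  | 8.7   
2  | Inception  | 8.6   
3  | Hereditary | 6.3   
4  | Toy Story  | 8.7   
5  | Ex Machina | 7.2   
6  | Shrek      | 6.5   
7  | Toy Story  | 8.6   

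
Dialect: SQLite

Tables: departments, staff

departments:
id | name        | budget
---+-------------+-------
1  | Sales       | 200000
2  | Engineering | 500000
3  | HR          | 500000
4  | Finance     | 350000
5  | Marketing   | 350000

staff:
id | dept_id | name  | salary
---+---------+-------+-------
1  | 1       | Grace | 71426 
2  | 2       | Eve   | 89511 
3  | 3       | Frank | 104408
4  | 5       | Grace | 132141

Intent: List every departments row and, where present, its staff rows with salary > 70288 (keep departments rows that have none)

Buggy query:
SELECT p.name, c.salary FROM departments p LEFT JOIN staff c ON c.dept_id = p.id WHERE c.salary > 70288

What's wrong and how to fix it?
Bug: A WHERE condition on the right-hand table after LEFT JOIN drops unmatched parents

Fix: Put 'c.salary > 70288' in the JOIN's ON clause instead of WHERE

Corrected query:
SELECT p.name, c.salary FROM departments p LEFT JOIN staff c ON c.dept_id = p.id AND c.salary > 70288

Result:
name        | salary
------------+-------
Sales       | 71426 
Engineering | 89511 
HR          | 104408
Finance     | NULL  
Marketing   | 132141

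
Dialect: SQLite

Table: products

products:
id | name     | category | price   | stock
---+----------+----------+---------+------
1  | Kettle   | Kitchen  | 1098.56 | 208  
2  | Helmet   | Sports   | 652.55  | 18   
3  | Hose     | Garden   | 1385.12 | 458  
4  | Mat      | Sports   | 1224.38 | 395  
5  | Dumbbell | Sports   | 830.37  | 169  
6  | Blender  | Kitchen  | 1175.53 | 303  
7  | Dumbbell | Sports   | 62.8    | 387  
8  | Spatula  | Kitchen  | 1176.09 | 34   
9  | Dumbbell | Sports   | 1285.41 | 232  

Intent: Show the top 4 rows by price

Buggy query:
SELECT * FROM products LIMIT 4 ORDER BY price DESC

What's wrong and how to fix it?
Bug: ORDER BY cannot follow LIMIT; LIMIT is the final clause

Fix: Swap the clauses: ORDER BY first, then LIMIT

Corrected query:
SELECT * FROM products ORDER BY price DESC LIMIT 4

Result:
id | name     | category | price   | stock
---+----------+----------+---------+------
3  | Hose     | Garden   | 1385.12 | 458  
9  | Dumbbell | Sports   | 1285.41 | 232  
4  | Mat      | Sports   | 1224.38 | 395  
8  | Spatula  | Kitchen  | 1176.09 | 34   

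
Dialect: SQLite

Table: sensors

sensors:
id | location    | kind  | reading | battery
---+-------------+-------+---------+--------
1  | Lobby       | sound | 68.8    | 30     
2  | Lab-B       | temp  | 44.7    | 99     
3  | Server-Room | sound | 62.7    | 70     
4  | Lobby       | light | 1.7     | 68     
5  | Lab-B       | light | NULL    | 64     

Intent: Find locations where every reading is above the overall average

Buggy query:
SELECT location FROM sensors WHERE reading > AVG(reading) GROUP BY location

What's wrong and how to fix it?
Bug: WHERE evaluates per row before aggregation, so AVG() is unavailable

Fix: Compute the overall average in a scalar subquery and compare each group's MIN against it in HAVING

Corrected query:
SELECT location FROM sensors GROUP BY location HAVING MIN(reading) > (SELECT AVG(reading) FROM sensors)

Result:
location   
-----------
Lab-B      
Server-Room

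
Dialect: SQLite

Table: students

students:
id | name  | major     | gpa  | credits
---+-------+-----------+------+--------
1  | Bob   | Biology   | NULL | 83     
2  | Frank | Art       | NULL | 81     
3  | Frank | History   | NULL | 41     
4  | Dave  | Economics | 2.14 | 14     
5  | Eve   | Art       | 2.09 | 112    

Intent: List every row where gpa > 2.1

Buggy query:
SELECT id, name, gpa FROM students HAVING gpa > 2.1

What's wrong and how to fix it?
Bug: HAVING filters the output of aggregation, but this query has no GROUP BY and no aggregate functions, so SQLite rejects it (HAVING clause on a non-aggregate query); the condition here is per row

Fix: Replace HAVING with WHERE since the condition applies to individual rows

Corrected query:
SELECT id, name, gpa FROM students WHERE gpa > 2.1

Result:
id | name | gpa 
---+------+-----
4  | Dave | 2.14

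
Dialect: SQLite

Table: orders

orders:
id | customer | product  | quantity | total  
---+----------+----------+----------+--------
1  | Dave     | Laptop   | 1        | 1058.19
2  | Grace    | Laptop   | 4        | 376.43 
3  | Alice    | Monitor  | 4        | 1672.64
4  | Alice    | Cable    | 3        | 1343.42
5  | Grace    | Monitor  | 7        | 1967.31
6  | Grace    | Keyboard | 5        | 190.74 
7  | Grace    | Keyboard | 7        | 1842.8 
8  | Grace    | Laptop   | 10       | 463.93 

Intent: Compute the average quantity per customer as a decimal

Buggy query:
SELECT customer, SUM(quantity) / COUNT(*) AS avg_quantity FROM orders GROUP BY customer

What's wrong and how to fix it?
Bug: Both operands are integers, so '/' performs integer division and truncates

Fix: Cast one side to REAL so the division keeps the fractional part

Corrected query:
SELECT customer, SUM(quantity) * 1.0 / COUNT(*) AS avg_quantity FROM orders GROUP BY customer

Result:
customer | avg_quantity
---------+-------------
Alice    | 3.5         
Dave     | 1           
Grace    | 6.6         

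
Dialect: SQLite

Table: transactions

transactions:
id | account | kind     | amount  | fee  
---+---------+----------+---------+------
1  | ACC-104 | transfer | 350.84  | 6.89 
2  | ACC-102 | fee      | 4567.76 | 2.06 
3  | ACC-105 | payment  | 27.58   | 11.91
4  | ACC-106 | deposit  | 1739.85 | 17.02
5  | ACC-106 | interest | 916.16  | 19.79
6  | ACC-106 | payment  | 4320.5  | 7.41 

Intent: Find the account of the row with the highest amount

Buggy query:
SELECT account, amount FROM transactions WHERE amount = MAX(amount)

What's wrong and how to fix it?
Bug: MAX(amount) is an aggregate and cannot be used directly in WHERE

Fix: Wrap MAX in a scalar subquery so WHERE compares against a single value

Corrected query:
SELECT account, amount FROM transactions WHERE amount = (SELECT MAX(amount) FROM transactions)

Result:
account | amount 
--------+--------
ACC-102 | 4567.76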